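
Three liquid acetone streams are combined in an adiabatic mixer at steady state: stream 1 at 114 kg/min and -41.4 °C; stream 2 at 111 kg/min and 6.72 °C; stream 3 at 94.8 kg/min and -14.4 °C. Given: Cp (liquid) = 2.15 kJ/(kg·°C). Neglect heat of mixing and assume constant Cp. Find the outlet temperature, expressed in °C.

No heat crosses the boundary, so H_out = H_in.
Σ ṁᵢCp,ᵢTᵢ = 114×2.15×-41.4 + 111×2.15×6.72 + 94.8×2.15×-14.4 = -11478
Σ ṁᵢCp,ᵢ = 114×2.15 + 111×2.15 + 94.8×2.15 = 687.57
T_out = -11478 / 687.57 = -16.694 °C

T_out = -16.7 °C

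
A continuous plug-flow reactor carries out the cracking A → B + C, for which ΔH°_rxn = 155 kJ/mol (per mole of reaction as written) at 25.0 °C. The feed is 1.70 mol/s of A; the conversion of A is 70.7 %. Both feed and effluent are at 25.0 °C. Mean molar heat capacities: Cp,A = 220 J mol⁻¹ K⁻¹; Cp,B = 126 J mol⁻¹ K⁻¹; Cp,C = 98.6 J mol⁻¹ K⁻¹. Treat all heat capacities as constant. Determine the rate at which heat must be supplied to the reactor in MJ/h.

Q_in = 671 MJ/h

Extent of reaction ξ = 0.707 × 1.70 = 1.2019 mol/s
Reaction term: ξ·ΔH°_rxn = 1.2019 × 155 = 186.29 kJ/s
Q = ΔH = 186.29 kJ/s = 186.29 kW
Heat supplied = 670.66 MJ/h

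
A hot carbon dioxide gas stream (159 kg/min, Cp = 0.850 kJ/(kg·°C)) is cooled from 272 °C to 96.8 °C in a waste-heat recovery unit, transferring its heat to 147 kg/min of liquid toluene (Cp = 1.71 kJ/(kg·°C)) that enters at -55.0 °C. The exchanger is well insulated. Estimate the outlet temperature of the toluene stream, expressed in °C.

Heat released by hot stream: Q = 159 × 0.850 × (272 − 96.8) = 23678 kJ/min
Energy balance on cold side (adiabatic exchanger): Q = ṁ_c·Cp_c·(T_c,out − T_c,in)
T_c,out = -55.0 + 23678/(147 × 1.71) = 39.197 °C

T_c,out = 39.2 °C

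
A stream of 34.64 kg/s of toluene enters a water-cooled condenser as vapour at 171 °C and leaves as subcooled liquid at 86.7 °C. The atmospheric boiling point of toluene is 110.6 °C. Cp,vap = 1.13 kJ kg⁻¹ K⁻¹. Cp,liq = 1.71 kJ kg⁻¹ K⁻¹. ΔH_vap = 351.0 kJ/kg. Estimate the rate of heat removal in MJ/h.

Q_c = 57400 MJ/h

vapour 171→110.6 °C: -68.252 kJ/kg
condensation at 110.6 °C: -351 kJ/kg
liquid 110.6→86.7 °C: -40.869 kJ/kg
Δh = -68.252 + -351 + -40.869 = -460.12 kJ/kg
Q = ṁ·Δh = 34.64 kg/s × -460.12 kJ/kg = -15939 kJ/s
|Q| = 15939 kW = 57379 MJ/h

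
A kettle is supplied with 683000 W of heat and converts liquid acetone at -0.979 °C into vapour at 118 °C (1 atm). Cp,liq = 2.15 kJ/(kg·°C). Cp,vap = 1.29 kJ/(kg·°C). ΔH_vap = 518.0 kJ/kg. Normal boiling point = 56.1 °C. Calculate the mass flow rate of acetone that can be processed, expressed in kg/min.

ṁ = 56.9 kg/min

Δh = 2.15×(56.1−-0.979) + 518.0 + 1.29×(118−56.1) = 720.57 kJ/kg
Q = 683000 W = 683 kJ/s = 40980 kJ/min
ṁ = Q/Δh = 40980 / 720.57 = 56.872 kg/min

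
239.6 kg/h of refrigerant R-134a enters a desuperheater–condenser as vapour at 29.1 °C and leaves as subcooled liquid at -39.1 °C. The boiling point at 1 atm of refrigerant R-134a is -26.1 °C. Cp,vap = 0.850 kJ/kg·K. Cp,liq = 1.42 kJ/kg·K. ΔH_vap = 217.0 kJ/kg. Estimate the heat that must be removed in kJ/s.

Q_c = 18.8 kJ/s

vapour 29.1→-26.1 °C: -46.92 kJ/kg
condensation at -26.1 °C: -217 kJ/kg
liquid -26.1→-39.1 °C: -18.46 kJ/kg
Δh = -46.92 + -217 + -18.46 = -282.38 kJ/kg
Q = ṁ·Δh = 239.6 kg/h × -282.38 kJ/kg = -67658 kJ/h
|Q| = 18.794 kW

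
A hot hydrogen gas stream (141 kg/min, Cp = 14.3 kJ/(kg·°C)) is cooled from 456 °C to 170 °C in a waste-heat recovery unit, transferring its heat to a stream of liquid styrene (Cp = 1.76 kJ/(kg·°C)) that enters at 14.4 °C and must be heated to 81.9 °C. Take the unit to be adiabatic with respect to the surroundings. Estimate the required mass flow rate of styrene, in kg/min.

ṁ_c = 4850 kg/min

Heat released by hot stream: Q = 141 × 14.3 × (456 − 170) = 576660 kJ/min
Energy balance on cold side (adiabatic exchanger): Q = ṁ_c·Cp_c·(T_c,out − T_c,in)
ṁ_c = 576660 / [1.76 × (81.9 − 14.4)] = 4854.1 kg/min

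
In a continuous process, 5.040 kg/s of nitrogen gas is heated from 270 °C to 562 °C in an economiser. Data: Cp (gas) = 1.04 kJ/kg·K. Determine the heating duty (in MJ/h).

Q = ṁ·Cp·ΔT = 5.040 × 1.04 × (562 − 270) = 1530.5 kJ/s
Heating duty = 5510 MJ/h

Q = 5510 MJ/h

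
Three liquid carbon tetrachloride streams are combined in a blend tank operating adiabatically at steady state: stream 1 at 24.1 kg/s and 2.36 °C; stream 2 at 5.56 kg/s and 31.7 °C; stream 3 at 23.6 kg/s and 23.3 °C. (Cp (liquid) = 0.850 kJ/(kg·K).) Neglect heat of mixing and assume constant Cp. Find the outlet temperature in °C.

No heat crosses the boundary, so H_out = H_in.
Σ ṁᵢCp,ᵢTᵢ = 24.1×0.850×2.36 + 5.56×0.850×31.7 + 23.6×0.850×23.3 = 665.56
Σ ṁᵢCp,ᵢ = 24.1×0.850 + 5.56×0.850 + 23.6×0.850 = 45.271
T_out = 665.56 / 45.271 = 14.702 °C

T_out = 14.7 °C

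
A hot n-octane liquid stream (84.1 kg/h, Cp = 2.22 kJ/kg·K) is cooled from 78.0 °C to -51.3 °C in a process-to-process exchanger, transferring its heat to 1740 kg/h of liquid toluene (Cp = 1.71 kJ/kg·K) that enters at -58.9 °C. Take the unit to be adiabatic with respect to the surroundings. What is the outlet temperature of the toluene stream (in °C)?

T_c,out = -50.8 °C

Heat released by hot stream: Q = 84.1 × 2.22 × (78.0 − -51.3) = 24141 kJ/h
Energy balance on cold side (adiabatic exchanger): Q = ṁ_c·Cp_c·(T_c,out − T_c,in)
T_c,out = -58.9 + 24141/(1740 × 1.71) = -50.787 °C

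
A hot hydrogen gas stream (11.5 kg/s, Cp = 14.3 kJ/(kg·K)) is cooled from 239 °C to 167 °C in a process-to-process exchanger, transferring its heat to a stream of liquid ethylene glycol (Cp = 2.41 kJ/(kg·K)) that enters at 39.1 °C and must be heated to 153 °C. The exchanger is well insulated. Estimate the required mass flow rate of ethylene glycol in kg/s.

ṁ_c = 43.1 kg/s

Heat released by hot stream: Q = 11.5 × 14.3 × (239 − 167) = 11840 kJ/s
Energy balance on cold side (adiabatic exchanger): Q = ṁ_c·Cp_c·(T_c,out − T_c,in)
ṁ_c = 11840 / [2.41 × (153 − 39.1)] = 43.135 kg/s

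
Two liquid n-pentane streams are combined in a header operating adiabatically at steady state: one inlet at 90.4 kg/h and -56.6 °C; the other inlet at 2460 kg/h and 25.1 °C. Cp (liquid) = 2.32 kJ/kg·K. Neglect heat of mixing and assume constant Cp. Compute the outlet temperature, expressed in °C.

T_out = 22.2 °C

Adiabatic, steady state ⇒ Σ ṁᵢCp,ᵢ(T_out − Tᵢ) = 0
Σ ṁᵢCp,ᵢTᵢ = 90.4×2.32×-56.6 + 2460×2.32×25.1 = 131380
Σ ṁᵢCp,ᵢ = 90.4×2.32 + 2460×2.32 = 5916.9
T_out = 131380 / 5916.9 = 22.204 °C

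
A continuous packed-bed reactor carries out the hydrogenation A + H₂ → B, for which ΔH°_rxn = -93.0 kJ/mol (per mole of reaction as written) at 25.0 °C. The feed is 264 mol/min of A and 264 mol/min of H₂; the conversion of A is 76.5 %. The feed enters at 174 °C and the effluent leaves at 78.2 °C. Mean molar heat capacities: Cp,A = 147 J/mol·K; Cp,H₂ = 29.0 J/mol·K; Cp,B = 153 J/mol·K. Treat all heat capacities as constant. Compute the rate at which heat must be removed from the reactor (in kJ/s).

Q_out = 391 kJ/s

Extent of reaction ξ = 0.765 × 264 = 201.96 mol/min
Reaction term: ξ·ΔH°_rxn = 201.96 × -93.0 = -18782 kJ/min
Sensible, feed 174→25 °C: -6923.1 kJ/min
Outlet flows (mol/min): A 62.04, H₂ 62.04, B 201.96
Sensible, products 25→78.2 °C: 2224.8 kJ/min
Q = ΔH = -23481 kJ/min = -391.34 kW
Heat removed = 391.34 kJ/s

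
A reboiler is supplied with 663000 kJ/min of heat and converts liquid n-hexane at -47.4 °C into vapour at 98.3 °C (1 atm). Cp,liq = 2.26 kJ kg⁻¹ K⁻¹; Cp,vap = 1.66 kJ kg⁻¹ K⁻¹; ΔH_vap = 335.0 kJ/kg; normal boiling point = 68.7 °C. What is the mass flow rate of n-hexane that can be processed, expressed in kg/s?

Δh = 2.26×(68.7−-47.4) + 335.0 + 1.66×(98.3−68.7) = 646.52 kJ/kg
Q = 663000 kJ/min = 11050 kJ/s = 11050 kJ/s
ṁ = Q/Δh = 11050 / 646.52 = 17.091 kg/s

ṁ = 17.1 kg/s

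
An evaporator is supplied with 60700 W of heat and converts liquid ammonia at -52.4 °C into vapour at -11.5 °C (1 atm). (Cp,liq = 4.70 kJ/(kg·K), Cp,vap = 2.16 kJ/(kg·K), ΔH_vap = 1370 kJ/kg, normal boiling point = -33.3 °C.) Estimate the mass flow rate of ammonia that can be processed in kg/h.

ṁ = 145 kg/h

Δh = 4.70×(-33.3−-52.4) + 1370 + 2.16×(-11.5−-33.3) = 1506.9 kJ/kg
Q = 60700 W = 60.7 kJ/s = 218520 kJ/h
ṁ = Q/Δh = 218520 / 1506.9 = 145.02 kg/h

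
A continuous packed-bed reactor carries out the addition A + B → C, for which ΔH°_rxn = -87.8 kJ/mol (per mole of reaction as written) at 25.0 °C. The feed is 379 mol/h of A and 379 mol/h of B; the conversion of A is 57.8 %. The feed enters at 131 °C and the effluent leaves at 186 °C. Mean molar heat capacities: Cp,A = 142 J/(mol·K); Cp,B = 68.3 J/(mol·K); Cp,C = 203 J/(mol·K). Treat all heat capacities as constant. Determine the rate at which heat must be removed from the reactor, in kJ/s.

Q_out = 4.20 kJ/s

Extent of reaction ξ = 0.578 × 379 = 219.06 mol/h
Reaction term: ξ·ΔH°_rxn = 219.06 × -87.8 = -19234 kJ/h
Sensible, feed 131→25 °C: -8448.6 kJ/h
Outlet flows (mol/h): A 159.94, B 159.94, C 219.06
Sensible, products 25→186 °C: 12575 kJ/h
Q = ΔH = -15107 kJ/h = -4.1965 kW
Heat removed = 4.1965 kJ/s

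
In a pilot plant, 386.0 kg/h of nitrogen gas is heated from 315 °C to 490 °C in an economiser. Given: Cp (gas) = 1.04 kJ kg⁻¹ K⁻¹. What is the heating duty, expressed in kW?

Q = ṁ·Cp·ΔT = 386.0 × 1.04 × (490 − 315) = 70252 kJ/h
Converting: 70252 / 3600 s = 19.514 kW

Q = 19.5 kW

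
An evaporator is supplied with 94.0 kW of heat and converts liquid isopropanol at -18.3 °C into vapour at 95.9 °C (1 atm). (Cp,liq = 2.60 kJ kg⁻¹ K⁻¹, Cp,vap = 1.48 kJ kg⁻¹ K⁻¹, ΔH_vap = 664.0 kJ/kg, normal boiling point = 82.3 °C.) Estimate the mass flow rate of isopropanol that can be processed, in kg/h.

ṁ = 358 kg/h

Δh = 2.60×(82.3−-18.3) + 664.0 + 1.48×(95.9−82.3) = 945.69 kJ/kg
Q = 94.0 kW = 94 kJ/s = 338400 kJ/h
ṁ = Q/Δh = 338400 / 945.69 = 357.83 kg/h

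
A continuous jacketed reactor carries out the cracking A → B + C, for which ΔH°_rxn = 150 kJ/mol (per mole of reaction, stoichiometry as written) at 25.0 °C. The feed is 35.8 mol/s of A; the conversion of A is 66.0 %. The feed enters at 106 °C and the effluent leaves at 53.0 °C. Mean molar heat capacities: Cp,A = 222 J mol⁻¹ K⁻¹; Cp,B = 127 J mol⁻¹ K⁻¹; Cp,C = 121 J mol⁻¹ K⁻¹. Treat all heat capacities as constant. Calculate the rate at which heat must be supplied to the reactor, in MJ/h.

Extent of reaction ξ = 0.660 × 35.8 = 23.628 mol/s
Reaction term: ξ·ΔH°_rxn = 23.628 × 150 = 3544.2 kJ/s
Sensible, feed 106→25 °C: -643.76 kJ/s
Outlet flows (mol/s): A 12.172, B 23.628, C 23.628
Sensible, products 25→53.0 °C: 239.73 kJ/s
Q = ΔH = 3140.2 kJ/s = 3140.2 kW
Heat supplied = 11305 MJ/h

Q_in = 11300 MJ/h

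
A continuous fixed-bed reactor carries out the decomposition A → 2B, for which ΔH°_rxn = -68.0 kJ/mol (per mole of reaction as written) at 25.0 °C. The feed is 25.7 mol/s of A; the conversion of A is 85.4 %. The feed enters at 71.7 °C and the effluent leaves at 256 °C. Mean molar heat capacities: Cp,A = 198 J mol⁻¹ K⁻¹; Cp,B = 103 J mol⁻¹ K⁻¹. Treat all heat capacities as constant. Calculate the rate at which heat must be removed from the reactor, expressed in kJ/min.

Extent of reaction ξ = 0.854 × 25.7 = 21.948 mol/s
Reaction term: ξ·ΔH°_rxn = 21.948 × -68.0 = -1492.5 kJ/s
Sensible, feed 71.7→25 °C: -237.64 kJ/s
Outlet flows (mol/s): A 3.7522, B 43.896
Sensible, products 25→256 °C: 1216 kJ/s
Q = ΔH = -514.06 kJ/s = -514.06 kW
Heat removed = 30844 kJ/min

Q_out = 30800 kJ/min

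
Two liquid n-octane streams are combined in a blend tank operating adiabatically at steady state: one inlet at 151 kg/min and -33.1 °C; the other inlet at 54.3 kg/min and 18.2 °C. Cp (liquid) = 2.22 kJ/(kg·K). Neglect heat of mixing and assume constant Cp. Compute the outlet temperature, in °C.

T_out = -19.5 °C

Energy balance with Q = 0: Σ ṁᵢCp,ᵢ(T_out − Tᵢ) = 0
T_out = Σ ṁᵢCp,ᵢTᵢ / Σ ṁᵢCp,ᵢ
      = -8901.8 / 455.77 = -19.532 °C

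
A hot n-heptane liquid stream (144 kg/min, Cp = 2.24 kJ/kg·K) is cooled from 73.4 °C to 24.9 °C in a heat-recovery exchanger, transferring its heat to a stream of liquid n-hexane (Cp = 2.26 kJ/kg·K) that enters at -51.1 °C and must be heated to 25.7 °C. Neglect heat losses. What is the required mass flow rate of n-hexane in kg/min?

ṁ_c = 90.1 kg/min

Heat released by hot stream: Q = 144 × 2.24 × (73.4 − 24.9) = 15644 kJ/min
Energy balance on cold side (adiabatic exchanger): Q = ṁ_c·Cp_c·(T_c,out − T_c,in)
ṁ_c = 15644 / [2.26 × (25.7 − -51.1)] = 90.133 kg/min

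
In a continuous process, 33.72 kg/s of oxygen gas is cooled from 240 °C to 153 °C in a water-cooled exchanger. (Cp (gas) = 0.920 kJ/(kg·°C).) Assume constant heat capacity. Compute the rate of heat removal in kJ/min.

Q_c = 162000 kJ/min

Q = ṁ·Cp·ΔT = 33.72 × 0.920 × (153 − 240) = -2698.9 kJ/s
Cooling duty = 161940 kJ/min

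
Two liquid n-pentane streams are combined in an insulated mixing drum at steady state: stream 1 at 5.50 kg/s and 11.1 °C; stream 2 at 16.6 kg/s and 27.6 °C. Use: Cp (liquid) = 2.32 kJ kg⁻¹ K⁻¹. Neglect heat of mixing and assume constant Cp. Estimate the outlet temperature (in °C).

Adiabatic, steady state ⇒ Σ ṁᵢCp,ᵢ(T_out − Tᵢ) = 0
Σ ṁᵢCp,ᵢTᵢ = 5.50×2.32×11.1 + 16.6×2.32×27.6 = 1204.6
Σ ṁᵢCp,ᵢ = 5.50×2.32 + 16.6×2.32 = 51.272
T_out = 1204.6 / 51.272 = 23.494 °C

T_out = 23.5 °C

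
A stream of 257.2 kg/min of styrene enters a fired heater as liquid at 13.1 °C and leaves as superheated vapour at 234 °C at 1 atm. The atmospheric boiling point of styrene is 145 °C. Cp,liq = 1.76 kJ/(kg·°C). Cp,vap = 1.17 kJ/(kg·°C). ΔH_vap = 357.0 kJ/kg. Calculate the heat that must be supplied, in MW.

liquid 13.1→145 °C: 232.14 kJ/kg
vaporisation at 145 °C: 357 kJ/kg
vapour 145→234 °C: 104.13 kJ/kg
Δh = 232.14 + 357 + 104.13 = 693.27 kJ/kg
Q = ṁ·Δh = 257.2 kg/min × 693.27 kJ/kg = 178310 kJ/min
|Q| = 2971.8 kW = 2.9718 MW

Q = 2.97 MW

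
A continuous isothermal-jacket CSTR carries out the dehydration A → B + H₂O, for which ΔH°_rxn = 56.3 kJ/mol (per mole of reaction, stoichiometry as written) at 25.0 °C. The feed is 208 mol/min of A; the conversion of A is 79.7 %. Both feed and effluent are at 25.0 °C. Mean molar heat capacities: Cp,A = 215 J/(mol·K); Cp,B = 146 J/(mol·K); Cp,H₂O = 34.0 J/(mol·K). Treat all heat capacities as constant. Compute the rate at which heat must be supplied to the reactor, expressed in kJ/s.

Extent of reaction ξ = 0.797 × 208 = 165.78 mol/min
Reaction term: ξ·ΔH°_rxn = 165.78 × 56.3 = 9333.2 kJ/min
Q = ΔH = 9333.2 kJ/min = 155.55 kW
Heat supplied = 155.55 kJ/s

Q_in = 156 kJ/s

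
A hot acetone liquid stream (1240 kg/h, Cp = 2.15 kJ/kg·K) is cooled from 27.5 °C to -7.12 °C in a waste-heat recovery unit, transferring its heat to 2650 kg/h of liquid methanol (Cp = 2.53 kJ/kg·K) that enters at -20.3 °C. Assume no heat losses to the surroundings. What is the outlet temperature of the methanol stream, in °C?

T_c,out = -6.53 °C

Heat released by hot stream: Q = 1240 × 2.15 × (27.5 − -7.12) = 92297 kJ/h
Energy balance on cold side (adiabatic exchanger): Q = ṁ_c·Cp_c·(T_c,out − T_c,in)
T_c,out = -20.3 + 92297/(2650 × 2.53) = -6.5336 °C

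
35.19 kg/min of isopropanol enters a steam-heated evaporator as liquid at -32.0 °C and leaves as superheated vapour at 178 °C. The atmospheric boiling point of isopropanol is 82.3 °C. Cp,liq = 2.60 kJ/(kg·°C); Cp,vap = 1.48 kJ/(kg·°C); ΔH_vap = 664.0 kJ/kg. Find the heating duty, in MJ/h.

Q = 2330 MJ/h

liquid -32.0→82.3 °C: 297.18 kJ/kg
vaporisation at 82.3 °C: 664 kJ/kg
vapour 82.3→178 °C: 141.64 kJ/kg
Δh = 297.18 + 664 + 141.64 = 1102.8 kJ/kg
Q = ṁ·Δh = 35.19 kg/min × 1102.8 kJ/kg = 38808 kJ/min
|Q| = 646.8 kW = 2328.5 MJ/h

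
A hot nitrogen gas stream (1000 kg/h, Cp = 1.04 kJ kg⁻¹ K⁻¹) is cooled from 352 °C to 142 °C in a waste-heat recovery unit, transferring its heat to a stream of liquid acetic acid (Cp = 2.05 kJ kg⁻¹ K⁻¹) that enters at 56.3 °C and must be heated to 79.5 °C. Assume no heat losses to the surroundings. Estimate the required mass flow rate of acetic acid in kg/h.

Heat released by hot stream: Q = 1000 × 1.04 × (352 − 142) = 218400 kJ/h
Energy balance on cold side (adiabatic exchanger): Q = ṁ_c·Cp_c·(T_c,out − T_c,in)
ṁ_c = 218400 / [2.05 × (79.5 − 56.3)] = 4592.1 kg/h

ṁ_c = 4590 kg/h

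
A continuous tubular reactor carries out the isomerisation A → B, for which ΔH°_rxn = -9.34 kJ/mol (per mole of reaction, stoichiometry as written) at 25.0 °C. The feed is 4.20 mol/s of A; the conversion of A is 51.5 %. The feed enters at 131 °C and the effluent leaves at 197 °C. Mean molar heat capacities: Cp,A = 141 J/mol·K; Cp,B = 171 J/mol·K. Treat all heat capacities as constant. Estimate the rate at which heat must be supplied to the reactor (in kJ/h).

Q_in = 108000 kJ/h

Extent of reaction ξ = 0.515 × 4.20 = 2.163 mol/s
Reaction term: ξ·ΔH°_rxn = 2.163 × -9.34 = -20.202 kJ/s
Sensible, feed 131→25 °C: -62.773 kJ/s
Outlet flows (mol/s): A 2.037, B 2.163
Sensible, products 25→197 °C: 113.02 kJ/s
Q = ΔH = 30.044 kJ/s = 30.044 kW
Heat supplied = 108160 kJ/h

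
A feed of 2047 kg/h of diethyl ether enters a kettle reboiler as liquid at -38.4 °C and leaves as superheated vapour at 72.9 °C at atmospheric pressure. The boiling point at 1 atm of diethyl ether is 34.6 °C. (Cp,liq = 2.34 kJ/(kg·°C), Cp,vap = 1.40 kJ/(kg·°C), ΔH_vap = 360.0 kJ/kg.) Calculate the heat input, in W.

Q = 332000 W

liquid -38.4→34.6 °C: 170.82 kJ/kg
vaporisation at 34.6 °C: 360 kJ/kg
vapour 34.6→72.9 °C: 53.62 kJ/kg
Δh = 170.82 + 360 + 53.62 = 584.44 kJ/kg
Q = ṁ·Δh = 2047 kg/h × 584.44 kJ/kg = 1.1963e+06 kJ/h
|Q| = 332.32 kW = 332320 W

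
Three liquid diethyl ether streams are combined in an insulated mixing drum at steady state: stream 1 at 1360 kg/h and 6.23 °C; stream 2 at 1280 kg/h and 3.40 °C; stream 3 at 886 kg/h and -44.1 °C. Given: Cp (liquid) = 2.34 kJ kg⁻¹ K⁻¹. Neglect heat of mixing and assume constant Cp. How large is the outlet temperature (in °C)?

T_out = -7.44 °C

No heat crosses the boundary, so H_out = H_in.
T_out = Σ ṁᵢCp,ᵢTᵢ / Σ ṁᵢCp,ᵢ
      = -61420 / 8250.8 = -7.4441 °C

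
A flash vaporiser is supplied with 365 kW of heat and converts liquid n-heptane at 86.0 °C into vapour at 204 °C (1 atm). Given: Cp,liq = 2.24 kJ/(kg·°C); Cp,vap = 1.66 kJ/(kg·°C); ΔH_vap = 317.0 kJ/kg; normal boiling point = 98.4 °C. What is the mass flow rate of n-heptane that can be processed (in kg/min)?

Δh = 2.24×(98.4−86.0) + 317.0 + 1.66×(204−98.4) = 520.07 kJ/kg
Q = 365 kW = 365 kJ/s = 21900 kJ/min
ṁ = Q/Δh = 21900 / 520.07 = 42.11 kg/min

ṁ = 42.1 kg/min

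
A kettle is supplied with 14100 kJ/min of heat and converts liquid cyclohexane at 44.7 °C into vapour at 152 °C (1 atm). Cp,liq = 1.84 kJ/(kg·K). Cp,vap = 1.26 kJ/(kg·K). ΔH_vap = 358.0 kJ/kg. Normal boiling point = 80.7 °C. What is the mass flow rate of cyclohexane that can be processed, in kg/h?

Δh = 1.84×(80.7−44.7) + 358.0 + 1.26×(152−80.7) = 514.08 kJ/kg
Q = 14100 kJ/min = 235 kJ/s = 846000 kJ/h
ṁ = Q/Δh = 846000 / 514.08 = 1645.7 kg/h

ṁ = 1650 kg/h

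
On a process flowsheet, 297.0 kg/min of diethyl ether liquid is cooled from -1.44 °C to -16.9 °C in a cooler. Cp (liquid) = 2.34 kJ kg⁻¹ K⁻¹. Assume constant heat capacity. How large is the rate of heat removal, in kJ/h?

Q_c = 645000 kJ/h

Q = ṁ·Cp·ΔT = 297.0 × 2.34 × (-16.9 − -1.44) = -10744 kJ/min
Converting: 10744 / 60 s = 179.07 kW
Cooling duty = 644660 kJ/h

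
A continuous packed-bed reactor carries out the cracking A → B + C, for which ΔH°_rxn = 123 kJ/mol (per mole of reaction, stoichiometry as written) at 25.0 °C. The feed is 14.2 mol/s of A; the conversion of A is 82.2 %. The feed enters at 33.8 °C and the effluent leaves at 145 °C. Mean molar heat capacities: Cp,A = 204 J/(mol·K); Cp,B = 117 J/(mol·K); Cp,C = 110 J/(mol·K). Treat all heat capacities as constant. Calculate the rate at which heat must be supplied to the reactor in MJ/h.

Extent of reaction ξ = 0.822 × 14.2 = 11.672 mol/s
Reaction term: ξ·ΔH°_rxn = 11.672 × 123 = 1435.7 kJ/s
Sensible, feed 33.8→25 °C: -25.492 kJ/s
Outlet flows (mol/s): A 2.5276, B 11.672, C 11.672
Sensible, products 25→145 °C: 379.83 kJ/s
Q = ΔH = 1790 kJ/s = 1790 kW
Heat supplied = 6444.2 MJ/h

Q_in = 6440 MJ/h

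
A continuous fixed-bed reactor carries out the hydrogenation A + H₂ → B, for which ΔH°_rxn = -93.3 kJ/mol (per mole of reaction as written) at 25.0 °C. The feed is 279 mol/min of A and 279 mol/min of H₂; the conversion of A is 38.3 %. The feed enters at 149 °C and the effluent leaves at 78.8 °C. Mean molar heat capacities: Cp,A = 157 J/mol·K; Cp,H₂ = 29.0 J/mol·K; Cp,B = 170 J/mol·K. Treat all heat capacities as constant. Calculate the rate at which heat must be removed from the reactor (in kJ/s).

Extent of reaction ξ = 0.383 × 279 = 106.86 mol/min
Reaction term: ξ·ΔH°_rxn = 106.86 × -93.3 = -9969.8 kJ/min
Sensible, feed 149→25 °C: -6434.9 kJ/min
Outlet flows (mol/min): A 172.14, H₂ 172.14, B 106.86
Sensible, products 25→78.8 °C: 2699.9 kJ/min
Q = ΔH = -13705 kJ/min = -228.41 kW
Heat removed = 228.41 kJ/s

Q_out = 228 kJ/s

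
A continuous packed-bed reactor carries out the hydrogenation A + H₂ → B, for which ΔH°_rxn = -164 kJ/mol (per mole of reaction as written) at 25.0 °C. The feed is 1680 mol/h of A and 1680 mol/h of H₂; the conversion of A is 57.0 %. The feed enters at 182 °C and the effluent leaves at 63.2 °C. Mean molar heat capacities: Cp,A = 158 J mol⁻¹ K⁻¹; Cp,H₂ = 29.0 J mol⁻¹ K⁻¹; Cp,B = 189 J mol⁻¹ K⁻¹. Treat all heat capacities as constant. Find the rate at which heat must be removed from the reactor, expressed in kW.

Q_out = 54.0 kW

Extent of reaction ξ = 0.570 × 1680 = 957.6 mol/h
Reaction term: ξ·ΔH°_rxn = 957.6 × -164 = -157050 kJ/h
Sensible, feed 182→25 °C: -49323 kJ/h
Outlet flows (mol/h): A 722.4, H₂ 722.4, B 957.6
Sensible, products 25→63.2 °C: 12074 kJ/h
Q = ΔH = -194300 kJ/h = -53.971 kW
Heat removed = 53.971 kW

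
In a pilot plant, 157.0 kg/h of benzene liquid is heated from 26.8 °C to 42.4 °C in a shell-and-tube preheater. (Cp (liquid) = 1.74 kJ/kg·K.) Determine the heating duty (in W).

Q = 1180 W

Q = ṁ·Cp·ΔT = 157.0 × 1.74 × (42.4 − 26.8) = 4261.6 kJ/h
Converting: 4261.6 / 3600 s = 1.1838 kW
Heating duty = 1183.8 W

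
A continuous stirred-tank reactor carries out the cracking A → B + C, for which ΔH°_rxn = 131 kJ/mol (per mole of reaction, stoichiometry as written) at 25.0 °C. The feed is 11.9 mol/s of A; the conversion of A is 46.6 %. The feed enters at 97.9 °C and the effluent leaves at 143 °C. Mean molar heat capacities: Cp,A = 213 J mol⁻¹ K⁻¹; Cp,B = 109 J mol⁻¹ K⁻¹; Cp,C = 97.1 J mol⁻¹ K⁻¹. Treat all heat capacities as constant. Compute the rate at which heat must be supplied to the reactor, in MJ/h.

Extent of reaction ξ = 0.466 × 11.9 = 5.5454 mol/s
Reaction term: ξ·ΔH°_rxn = 5.5454 × 131 = 726.45 kJ/s
Sensible, feed 97.9→25 °C: -184.78 kJ/s
Outlet flows (mol/s): A 6.3546, B 5.5454, C 5.5454
Sensible, products 25→143 °C: 294.58 kJ/s
Q = ΔH = 836.25 kJ/s = 836.25 kW
Heat supplied = 3010.5 MJ/h

Q_in = 3010 MJ/h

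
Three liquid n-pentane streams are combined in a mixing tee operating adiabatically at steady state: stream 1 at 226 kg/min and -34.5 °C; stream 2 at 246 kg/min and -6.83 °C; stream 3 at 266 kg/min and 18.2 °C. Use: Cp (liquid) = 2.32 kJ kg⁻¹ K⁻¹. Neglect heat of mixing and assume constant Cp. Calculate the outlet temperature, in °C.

T_out = -6.28 °C

Adiabatic, steady state ⇒ Σ ṁᵢCp,ᵢ(T_out − Tᵢ) = 0
Σ ṁᵢCp,ᵢTᵢ = 226×2.32×-34.5 + 246×2.32×-6.83 + 266×2.32×18.2 = -10755
Σ ṁᵢCp,ᵢ = 226×2.32 + 246×2.32 + 266×2.32 = 1712.2
T_out = -10755 / 1712.2 = -6.2818 °C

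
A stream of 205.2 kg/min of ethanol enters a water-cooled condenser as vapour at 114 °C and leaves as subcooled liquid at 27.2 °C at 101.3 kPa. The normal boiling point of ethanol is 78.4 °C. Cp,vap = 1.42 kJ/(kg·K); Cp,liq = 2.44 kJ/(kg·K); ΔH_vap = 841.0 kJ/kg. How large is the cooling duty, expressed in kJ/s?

Q_c = 3480 kJ/s

vapour 114→78.4 °C: -50.552 kJ/kg
condensation at 78.4 °C: -841 kJ/kg
liquid 78.4→27.2 °C: -124.93 kJ/kg
Δh = -50.552 + -841 + -124.93 = -1016.5 kJ/kg
Q = ṁ·Δh = 205.2 kg/min × -1016.5 kJ/kg = -208580 kJ/min
|Q| = 3476.4 kW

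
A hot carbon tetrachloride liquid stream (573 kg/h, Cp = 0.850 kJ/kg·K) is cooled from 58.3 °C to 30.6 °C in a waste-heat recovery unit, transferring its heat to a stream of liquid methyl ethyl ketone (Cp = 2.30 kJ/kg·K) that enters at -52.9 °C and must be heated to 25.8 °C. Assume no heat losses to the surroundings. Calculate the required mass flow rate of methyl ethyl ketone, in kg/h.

Heat released by hot stream: Q = 573 × 0.850 × (58.3 − 30.6) = 13491 kJ/h
Energy balance on cold side (adiabatic exchanger): Q = ṁ_c·Cp_c·(T_c,out − T_c,in)
ṁ_c = 13491 / [2.30 × (25.8 − -52.9)] = 74.533 kg/h

ṁ_c = 74.5 kg/h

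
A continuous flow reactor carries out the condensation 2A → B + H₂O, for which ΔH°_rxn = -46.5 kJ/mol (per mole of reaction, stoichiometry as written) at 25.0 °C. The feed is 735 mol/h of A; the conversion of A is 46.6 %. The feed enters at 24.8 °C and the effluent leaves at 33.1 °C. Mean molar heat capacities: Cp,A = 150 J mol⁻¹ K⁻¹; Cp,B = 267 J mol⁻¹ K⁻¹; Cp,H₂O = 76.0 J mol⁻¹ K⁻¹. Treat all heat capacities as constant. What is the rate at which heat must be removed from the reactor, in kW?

Q_out = 1.94 kW

Extent of reaction ξ = 0.466 × 735 / 2 = 171.25 mol/h
Reaction term: ξ·ΔH°_rxn = 171.25 × -46.5 = -7963.4 kJ/h
Sensible, feed 24.8→25 °C: 22.05 kJ/h
Outlet flows (mol/h): A 392.49, B 171.25, H₂O 171.25
Sensible, products 25→33.1 °C: 952.67 kJ/h
Q = ΔH = -6988.6 kJ/h = -1.9413 kW
Heat removed = 1.9413 kW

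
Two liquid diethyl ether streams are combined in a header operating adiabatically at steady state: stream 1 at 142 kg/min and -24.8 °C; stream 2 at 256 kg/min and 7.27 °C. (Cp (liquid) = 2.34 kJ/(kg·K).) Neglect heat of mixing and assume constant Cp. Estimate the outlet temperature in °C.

Adiabatic, steady state ⇒ Σ ṁᵢCp,ᵢ(T_out − Tᵢ) = 0
Σ ṁᵢCp,ᵢTᵢ = 142×2.34×-24.8 + 256×2.34×7.27 = -3885.5
Σ ṁᵢCp,ᵢ = 142×2.34 + 256×2.34 = 931.32
T_out = -3885.5 / 931.32 = -4.1721 °C

T_out = -4.17 °C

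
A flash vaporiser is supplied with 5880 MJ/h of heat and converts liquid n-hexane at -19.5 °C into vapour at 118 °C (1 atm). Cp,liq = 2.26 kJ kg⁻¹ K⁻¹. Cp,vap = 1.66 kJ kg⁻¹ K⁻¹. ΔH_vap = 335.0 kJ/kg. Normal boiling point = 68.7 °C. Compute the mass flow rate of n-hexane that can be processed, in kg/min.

ṁ = 159 kg/min

Δh = 2.26×(68.7−-19.5) + 335.0 + 1.66×(118−68.7) = 616.17 kJ/kg
Q = 5880 MJ/h = 1633.3 kJ/s = 98000 kJ/min
ṁ = Q/Δh = 98000 / 616.17 = 159.05 kg/min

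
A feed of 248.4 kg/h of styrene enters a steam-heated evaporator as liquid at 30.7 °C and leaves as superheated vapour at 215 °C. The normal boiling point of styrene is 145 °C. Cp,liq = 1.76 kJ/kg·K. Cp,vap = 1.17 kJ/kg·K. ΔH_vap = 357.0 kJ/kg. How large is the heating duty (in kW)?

Q = 44.2 kW

liquid 30.7→145 °C: 201.17 kJ/kg
vaporisation at 145 °C: 357 kJ/kg
vapour 145→215 °C: 81.9 kJ/kg
Δh = 201.17 + 357 + 81.9 = 640.07 kJ/kg
Q = ṁ·Δh = 248.4 kg/h × 640.07 kJ/kg = 158990 kJ/h
|Q| = 44.165 kW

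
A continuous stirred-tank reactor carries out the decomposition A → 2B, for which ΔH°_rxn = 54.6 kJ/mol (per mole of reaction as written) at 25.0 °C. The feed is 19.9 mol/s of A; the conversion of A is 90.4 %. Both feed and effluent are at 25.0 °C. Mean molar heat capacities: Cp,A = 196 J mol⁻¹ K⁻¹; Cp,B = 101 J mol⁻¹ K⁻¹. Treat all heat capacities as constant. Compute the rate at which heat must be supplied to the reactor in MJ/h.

Q_in = 3540 MJ/h

Extent of reaction ξ = 0.904 × 19.9 = 17.99 mol/s
Reaction term: ξ·ΔH°_rxn = 17.99 × 54.6 = 982.23 kJ/s
Q = ΔH = 982.23 kJ/s = 982.23 kW
Heat supplied = 3536 MJ/h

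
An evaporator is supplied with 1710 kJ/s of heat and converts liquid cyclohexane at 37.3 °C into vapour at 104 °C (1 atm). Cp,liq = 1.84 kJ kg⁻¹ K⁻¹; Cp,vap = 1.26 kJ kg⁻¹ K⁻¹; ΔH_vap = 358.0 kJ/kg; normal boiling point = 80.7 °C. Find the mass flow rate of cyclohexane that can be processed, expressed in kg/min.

Δh = 1.84×(80.7−37.3) + 358.0 + 1.26×(104−80.7) = 467.21 kJ/kg
Q = 1710 kJ/s = 1710 kJ/s = 102600 kJ/min
ṁ = Q/Δh = 102600 / 467.21 = 219.6 kg/min

ṁ = 220 kg/min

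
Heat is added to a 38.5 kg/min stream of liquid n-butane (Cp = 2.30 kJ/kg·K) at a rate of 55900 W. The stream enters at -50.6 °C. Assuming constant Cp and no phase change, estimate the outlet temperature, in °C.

Q = 55900 W = 3354 kJ/min
ΔT = Q/(ṁ·Cp) = 3354/(38.5×2.30) = 37.877 K
T_out = -50.6 + 37.877 = -12.723 °C

T_out = -12.7 °C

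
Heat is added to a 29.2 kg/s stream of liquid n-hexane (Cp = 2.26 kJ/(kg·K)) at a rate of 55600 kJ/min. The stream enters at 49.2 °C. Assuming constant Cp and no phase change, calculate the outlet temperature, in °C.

Q = 55600 kJ/min = 926.67 kJ/s
ΔT = Q/(ṁ·Cp) = 926.67/(29.2×2.26) = 14.042 K
T_out = 49.2 + 14.042 = 63.242 °C

T_out = 63.2 °C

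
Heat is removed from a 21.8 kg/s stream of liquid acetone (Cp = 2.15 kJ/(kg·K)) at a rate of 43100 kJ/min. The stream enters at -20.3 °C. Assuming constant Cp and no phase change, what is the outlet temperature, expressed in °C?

Q = 43100 kJ/min = 718.33 kJ/s
ΔT = Q/(ṁ·Cp) = 718.33/(21.8×2.15) = 15.326 K
T_out = -20.3 − 15.326 = -35.626 °C

T_out = -35.6 °C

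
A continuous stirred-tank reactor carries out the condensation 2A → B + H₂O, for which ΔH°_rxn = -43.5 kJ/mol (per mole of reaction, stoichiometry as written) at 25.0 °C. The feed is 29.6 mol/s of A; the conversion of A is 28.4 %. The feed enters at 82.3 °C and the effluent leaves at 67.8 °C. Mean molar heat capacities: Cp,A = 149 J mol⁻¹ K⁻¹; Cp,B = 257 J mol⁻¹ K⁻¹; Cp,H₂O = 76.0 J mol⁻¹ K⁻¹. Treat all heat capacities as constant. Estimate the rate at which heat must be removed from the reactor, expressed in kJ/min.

Extent of reaction ξ = 0.284 × 29.6 / 2 = 4.2032 mol/s
Reaction term: ξ·ΔH°_rxn = 4.2032 × -43.5 = -182.84 kJ/s
Sensible, feed 82.3→25 °C: -252.72 kJ/s
Outlet flows (mol/s): A 21.194, B 4.2032, H₂O 4.2032
Sensible, products 25→67.8 °C: 195.06 kJ/s
Q = ΔH = -240.49 kJ/s = -240.49 kW
Heat removed = 14430 kJ/min

Q_out = 14400 kJ/min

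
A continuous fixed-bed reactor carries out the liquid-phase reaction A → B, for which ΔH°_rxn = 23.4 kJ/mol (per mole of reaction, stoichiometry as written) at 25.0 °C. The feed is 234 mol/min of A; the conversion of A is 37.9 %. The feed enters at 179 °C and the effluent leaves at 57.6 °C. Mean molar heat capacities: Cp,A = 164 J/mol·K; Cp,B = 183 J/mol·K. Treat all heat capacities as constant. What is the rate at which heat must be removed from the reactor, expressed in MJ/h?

Q_out = 152 MJ/h

Extent of reaction ξ = 0.379 × 234 = 88.686 mol/min
Reaction term: ξ·ΔH°_rxn = 88.686 × 23.4 = 2075.3 kJ/min
Sensible, feed 179→25 °C: -5909.9 kJ/min
Outlet flows (mol/min): A 145.31, B 88.686
Sensible, products 25→57.6 °C: 1306 kJ/min
Q = ΔH = -2528.7 kJ/min = -42.144 kW
Heat removed = 151.72 MJ/h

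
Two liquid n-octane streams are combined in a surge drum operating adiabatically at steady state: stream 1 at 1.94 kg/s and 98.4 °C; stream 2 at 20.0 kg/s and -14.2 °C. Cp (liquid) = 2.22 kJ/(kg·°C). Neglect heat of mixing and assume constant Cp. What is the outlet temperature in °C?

T_out = -4.24 °C

No heat crosses the boundary, so H_out = H_in.
Σ ṁᵢCp,ᵢTᵢ = 1.94×2.22×98.4 + 20.0×2.22×-14.2 = -206.69
Σ ṁᵢCp,ᵢ = 1.94×2.22 + 20.0×2.22 = 48.707
T_out = -206.69 / 48.707 = -4.2436 °C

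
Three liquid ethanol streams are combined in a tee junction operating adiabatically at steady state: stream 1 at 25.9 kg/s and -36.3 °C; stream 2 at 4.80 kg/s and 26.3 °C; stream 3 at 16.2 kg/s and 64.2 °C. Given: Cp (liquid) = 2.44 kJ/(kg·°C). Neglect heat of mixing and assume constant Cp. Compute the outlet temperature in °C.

No heat crosses the boundary, so H_out = H_in.
T_out = Σ ṁᵢCp,ᵢTᵢ / Σ ṁᵢCp,ᵢ
      = 551.71 / 114.44 = 4.8211 °C

T_out = 4.82 °C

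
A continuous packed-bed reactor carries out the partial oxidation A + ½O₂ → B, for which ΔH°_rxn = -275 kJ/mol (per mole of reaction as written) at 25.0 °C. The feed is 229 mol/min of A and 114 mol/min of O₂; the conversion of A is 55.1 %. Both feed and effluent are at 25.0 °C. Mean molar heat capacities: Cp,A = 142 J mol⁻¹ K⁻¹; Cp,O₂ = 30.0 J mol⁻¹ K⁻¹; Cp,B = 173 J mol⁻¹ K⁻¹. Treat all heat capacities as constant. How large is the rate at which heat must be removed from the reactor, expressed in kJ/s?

Extent of reaction ξ = 0.551 × 229 = 126.18 mol/min
Reaction term: ξ·ΔH°_rxn = 126.18 × -275 = -34699 kJ/min
Q = ΔH = -34699 kJ/min = -578.32 kW
Heat removed = 578.32 kJ/s

Q_out = 578 kJ/s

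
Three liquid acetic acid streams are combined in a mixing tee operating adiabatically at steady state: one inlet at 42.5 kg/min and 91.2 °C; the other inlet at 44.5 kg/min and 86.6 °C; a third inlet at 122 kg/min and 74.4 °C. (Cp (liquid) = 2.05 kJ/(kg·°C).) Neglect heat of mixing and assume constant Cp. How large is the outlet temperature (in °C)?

No heat crosses the boundary, so H_out = H_in.
Σ ṁᵢCp,ᵢTᵢ = 42.5×2.05×91.2 + 44.5×2.05×86.6 + 122×2.05×74.4 = 34453
Σ ṁᵢCp,ᵢ = 42.5×2.05 + 44.5×2.05 + 122×2.05 = 428.45
T_out = 34453 / 428.45 = 80.414 °C

T_out = 80.4 °C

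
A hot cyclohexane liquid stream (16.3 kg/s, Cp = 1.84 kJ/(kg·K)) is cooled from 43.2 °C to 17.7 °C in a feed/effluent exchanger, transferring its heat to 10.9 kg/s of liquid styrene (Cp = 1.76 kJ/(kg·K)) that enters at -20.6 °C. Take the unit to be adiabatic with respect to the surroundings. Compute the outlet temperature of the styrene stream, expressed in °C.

T_c,out = 19.3 °C

Heat released by hot stream: Q = 16.3 × 1.84 × (43.2 − 17.7) = 764.8 kJ/s
Energy balance on cold side (adiabatic exchanger): Q = ṁ_c·Cp_c·(T_c,out − T_c,in)
T_c,out = -20.6 + 764.8/(10.9 × 1.76) = 19.266 °C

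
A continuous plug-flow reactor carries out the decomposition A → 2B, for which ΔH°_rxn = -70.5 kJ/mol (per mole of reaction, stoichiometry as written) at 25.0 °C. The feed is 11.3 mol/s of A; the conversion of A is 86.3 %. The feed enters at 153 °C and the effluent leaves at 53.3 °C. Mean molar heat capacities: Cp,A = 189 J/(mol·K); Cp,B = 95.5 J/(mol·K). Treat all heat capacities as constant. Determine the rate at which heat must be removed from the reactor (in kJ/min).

Q_out = 54000 kJ/min

Extent of reaction ξ = 0.863 × 11.3 = 9.7519 mol/s
Reaction term: ξ·ΔH°_rxn = 9.7519 × -70.5 = -687.51 kJ/s
Sensible, feed 153→25 °C: -273.37 kJ/s
Outlet flows (mol/s): A 1.5481, B 19.504
Sensible, products 25→53.3 °C: 60.992 kJ/s
Q = ΔH = -899.89 kJ/s = -899.89 kW
Heat removed = 53993 kJ/min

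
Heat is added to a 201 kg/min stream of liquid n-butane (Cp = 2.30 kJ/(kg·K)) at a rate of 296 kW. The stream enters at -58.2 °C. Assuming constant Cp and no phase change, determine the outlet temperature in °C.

Q = 296 kW = 17760 kJ/min
ΔT = Q/(ṁ·Cp) = 17760/(201×2.30) = 38.417 K
T_out = -58.2 + 38.417 = -19.783 °C

T_out = -19.8 °C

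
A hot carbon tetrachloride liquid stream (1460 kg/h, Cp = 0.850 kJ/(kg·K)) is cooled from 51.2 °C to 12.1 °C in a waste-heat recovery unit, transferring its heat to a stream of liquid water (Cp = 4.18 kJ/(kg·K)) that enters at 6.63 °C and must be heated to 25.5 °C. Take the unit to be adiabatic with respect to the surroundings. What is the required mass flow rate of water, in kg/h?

ṁ_c = 615 kg/h

Heat released by hot stream: Q = 1460 × 0.850 × (51.2 − 12.1) = 48523 kJ/h
Energy balance on cold side (adiabatic exchanger): Q = ṁ_c·Cp_c·(T_c,out − T_c,in)
ṁ_c = 48523 / [4.18 × (25.5 − 6.63)] = 615.18 kg/h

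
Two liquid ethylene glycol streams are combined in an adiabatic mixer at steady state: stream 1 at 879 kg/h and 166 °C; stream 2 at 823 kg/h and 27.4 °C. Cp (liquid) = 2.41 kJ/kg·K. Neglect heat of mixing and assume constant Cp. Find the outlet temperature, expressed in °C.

Energy balance with Q = 0: Σ ṁᵢCp,ᵢ(T_out − Tᵢ) = 0
Σ ṁᵢCp,ᵢTᵢ = 879×2.41×166 + 823×2.41×27.4 = 406000
Σ ṁᵢCp,ᵢ = 879×2.41 + 823×2.41 = 4101.8
T_out = 406000 / 4101.8 = 98.98 °C

T_out = 99.0 °C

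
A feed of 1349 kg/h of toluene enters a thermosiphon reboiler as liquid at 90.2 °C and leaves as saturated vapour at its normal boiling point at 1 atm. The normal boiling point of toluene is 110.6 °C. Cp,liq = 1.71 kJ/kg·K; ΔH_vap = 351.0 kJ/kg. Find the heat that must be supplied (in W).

Q = 145000 W

liquid 90.2→110.6 °C: 34.884 kJ/kg
vaporisation at 110.6 °C: 351 kJ/kg
Δh = 34.884 + 351 = 385.88 kJ/kg
Q = ṁ·Δh = 1349 kg/h × 385.88 kJ/kg = 520560 kJ/h
|Q| = 144.6 kW = 144600 W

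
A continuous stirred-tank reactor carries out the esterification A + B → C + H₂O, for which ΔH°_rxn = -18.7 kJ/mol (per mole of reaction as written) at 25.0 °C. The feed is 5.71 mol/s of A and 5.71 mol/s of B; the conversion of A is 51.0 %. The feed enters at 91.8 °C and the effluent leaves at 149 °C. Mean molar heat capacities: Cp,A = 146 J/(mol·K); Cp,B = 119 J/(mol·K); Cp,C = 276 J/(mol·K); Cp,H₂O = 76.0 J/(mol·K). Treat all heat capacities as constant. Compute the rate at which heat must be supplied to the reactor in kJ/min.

Extent of reaction ξ = 0.510 × 5.71 = 2.9121 mol/s
Reaction term: ξ·ΔH°_rxn = 2.9121 × -18.7 = -54.456 kJ/s
Sensible, feed 91.8→25 °C: -101.08 kJ/s
Outlet flows (mol/s): A 2.7979, B 2.7979, C 2.9121, H₂O 2.9121
Sensible, products 25→149 °C: 219.05 kJ/s
Q = ΔH = 63.512 kJ/s = 63.512 kW
Heat supplied = 3810.7 kJ/min

Q_in = 3810 kJ/min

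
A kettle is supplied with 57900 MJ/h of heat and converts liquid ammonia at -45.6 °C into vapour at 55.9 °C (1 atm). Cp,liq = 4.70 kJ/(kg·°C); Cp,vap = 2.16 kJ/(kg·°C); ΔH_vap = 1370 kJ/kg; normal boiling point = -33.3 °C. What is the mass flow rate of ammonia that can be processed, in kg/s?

Δh = 4.70×(-33.3−-45.6) + 1370 + 2.16×(55.9−-33.3) = 1620.5 kJ/kg
Q = 57900 MJ/h = 16083 kJ/s = 16083 kJ/s
ṁ = Q/Δh = 16083 / 1620.5 = 9.925 kg/s

ṁ = 9.93 kg/s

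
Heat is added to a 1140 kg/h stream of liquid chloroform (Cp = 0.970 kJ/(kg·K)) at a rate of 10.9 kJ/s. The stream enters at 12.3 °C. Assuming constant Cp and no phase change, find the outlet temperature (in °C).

Q = 10.9 kJ/s = 39240 kJ/h
ΔT = Q/(ṁ·Cp) = 39240/(1140×0.970) = 35.486 K
T_out = 12.3 + 35.486 = 47.786 °C

T_out = 47.8 °C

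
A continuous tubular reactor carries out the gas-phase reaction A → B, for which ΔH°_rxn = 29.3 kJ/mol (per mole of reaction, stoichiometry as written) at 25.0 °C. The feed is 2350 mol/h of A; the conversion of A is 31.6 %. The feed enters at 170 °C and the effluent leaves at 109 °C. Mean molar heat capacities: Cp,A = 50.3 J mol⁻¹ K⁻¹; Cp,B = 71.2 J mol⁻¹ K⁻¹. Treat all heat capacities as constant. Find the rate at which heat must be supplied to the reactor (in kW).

Q_in = 4.40 kW

Extent of reaction ξ = 0.316 × 2350 = 742.6 mol/h
Reaction term: ξ·ΔH°_rxn = 742.6 × 29.3 = 21758 kJ/h
Sensible, feed 170→25 °C: -17140 kJ/h
Outlet flows (mol/h): A 1607.4, B 742.6
Sensible, products 25→109 °C: 11233 kJ/h
Q = ΔH = 15851 kJ/h = 4.4032 kW
Heat supplied = 4.4032 kW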